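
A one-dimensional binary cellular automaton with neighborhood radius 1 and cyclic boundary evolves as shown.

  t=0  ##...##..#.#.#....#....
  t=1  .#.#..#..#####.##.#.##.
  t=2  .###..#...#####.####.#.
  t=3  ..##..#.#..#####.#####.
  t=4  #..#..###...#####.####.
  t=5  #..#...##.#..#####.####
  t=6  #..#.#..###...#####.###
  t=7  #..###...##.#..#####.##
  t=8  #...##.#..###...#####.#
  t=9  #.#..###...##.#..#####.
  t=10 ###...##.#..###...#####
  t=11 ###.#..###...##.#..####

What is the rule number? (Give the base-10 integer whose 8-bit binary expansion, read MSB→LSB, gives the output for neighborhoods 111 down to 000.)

  ### -> #   bit 7 = 1  t=1,i=10
  ##. -> #   bit 6 = 1  t=0,i=1
  #.# -> #   bit 5 = 1  t=0,i=10
  #.. -> .   bit 4 = 0  t=0,i=2
  .## -> .   bit 3 = 0  t=0,i=0
  .#. -> #   bit 2 = 1  t=0,i=9
  ..# -> .   bit 1 = 0  t=0,i=4
  ... -> #   bit 0 = 1  t=0,i=3
  bits 11100101 = 229

229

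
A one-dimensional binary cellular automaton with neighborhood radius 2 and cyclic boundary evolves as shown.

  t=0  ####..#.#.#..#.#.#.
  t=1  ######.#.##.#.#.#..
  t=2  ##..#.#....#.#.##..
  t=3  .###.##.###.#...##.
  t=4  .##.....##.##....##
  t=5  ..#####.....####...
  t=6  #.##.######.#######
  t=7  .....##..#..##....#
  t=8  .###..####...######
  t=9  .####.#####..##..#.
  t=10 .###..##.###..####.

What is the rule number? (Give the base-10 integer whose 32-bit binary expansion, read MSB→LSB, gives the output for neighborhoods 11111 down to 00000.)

1469437079

  ##### -> .   bit 31 = 0  t=1,i=2
  ####. -> #   bit 30 = 1  t=0,i=2
  ###.# -> .   bit 29 = 0  t=1,i=5
  ###.. -> #   bit 28 = 1  t=0,i=3
  ##.## -> .   bit 27 = 0  t=3,i=4
  ##.#. -> #   bit 26 = 1  t=1,i=6
  ##..# -> #   bit 25 = 1  t=0,i=4
  ##... -> #   bit 24 = 1  t=4,i=3
  #.### -> #   bit 23 = 1  t=0,i=0
  #.##. -> .   bit 22 = 0  t=1,i=9
  #.#.# -> .   bit 21 = 0  t=0,i=8
  #.#.. -> #   bit 20 = 1  t=0,i=10
  #..## -> .   bit 19 = 0  t=1,i=18
  #..#. -> #   bit 18 = 1  t=0,i=5
  #...# -> .   bit 17 = 0  t=3,i=14
  #.... -> #   bit 16 = 1  t=2,i=8
  .#### -> #   bit 15 = 1  t=0,i=1
  .###. -> #   bit 14 = 1  t=3,i=2
  .##.# -> .   bit 13 = 0  t=1,i=10
  .##.. -> #   bit 12 = 1  t=2,i=1
  .#.## -> .   bit 11 = 0  t=0,i=18
  .#.#. -> #   bit 10 = 1  t=0,i=7
  .#..# -> .   bit 9 = 0  t=0,i=11
  .#... -> .   bit 8 = 0  t=2,i=7
  ..### -> #   bit 7 = 1  t=1,i=0
  ..##. -> .   bit 6 = 0  t=2,i=0
  ..#.# -> .   bit 5 = 0  t=0,i=6
  ..#.. -> #   bit 4 = 1  t=7,i=9
  ...## -> .   bit 3 = 0  t=3,i=15
  ...#. -> #   bit 2 = 1  t=2,i=10
  ....# -> #   bit 1 = 1  t=2,i=9
  ..... -> #   bit 0 = 1  t=4,i=5
  bits 01010111100101011101010010010111 = 1469437079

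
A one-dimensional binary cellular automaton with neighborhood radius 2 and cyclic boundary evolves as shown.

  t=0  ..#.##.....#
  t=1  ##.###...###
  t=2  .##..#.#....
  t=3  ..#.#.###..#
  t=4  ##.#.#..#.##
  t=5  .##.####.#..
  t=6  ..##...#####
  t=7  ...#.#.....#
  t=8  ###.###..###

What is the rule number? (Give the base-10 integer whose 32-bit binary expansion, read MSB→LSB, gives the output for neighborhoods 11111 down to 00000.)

  #####|.  b31=0 t=1,i=11
  ####.|.  b30=0 t=1,i=0
  ###.#|#  b29=1 t=1,i=1
  ###..|#  b28=1 t=1,i=5
  ##.##|#  b27=1 t=1,i=2
  ##.#.|#  b26=1 t=4,i=2
  ##..#|.  b25=0 t=2,i=3
  ##...|.  b24=0 t=0,i=6
  #.###|.  b23=0 t=1,i=3
  #.##.|#  b22=1 t=0,i=4
  #.#.#|.  b21=0 t=3,i=4
  #.#..|#  b20=1 t=2,i=7
  #..##|.  b19=0 t=6,i=1
  #..#.|#  b18=1 t=0,i=1
  #...#|#  b17=1 t=1,i=7
  #....|.  b16=0 t=0,i=7
  .####|.  b15=0 t=1,i=10
  .###.|.  b14=0 t=1,i=4
  .##.#|#  b13=1 t=5,i=2
  .##..|#  b12=1 t=0,i=5
  .#.##|#  b11=1 t=0,i=3
  .#.#.|#  b10=1 t=2,i=6
  .#..#|#  b9=1 t=0,i=0
  .#...|#  b8=1 t=2,i=8
  ..###|.  b7=0 t=1,i=9
  ..##.|.  b6=0 t=2,i=1
  ..#.#|.  b5=0 t=0,i=2
  ..#..|#  b4=1 t=0,i=11
  ...##|.  b3=0 t=1,i=8
  ...#.|#  b2=1 t=0,i=10
  ....#|#  b1=1 t=0,i=9
  .....|.  b0=0 t=0,i=8
  bits 00111100010101100011111100010110 = 1012285206

1012285206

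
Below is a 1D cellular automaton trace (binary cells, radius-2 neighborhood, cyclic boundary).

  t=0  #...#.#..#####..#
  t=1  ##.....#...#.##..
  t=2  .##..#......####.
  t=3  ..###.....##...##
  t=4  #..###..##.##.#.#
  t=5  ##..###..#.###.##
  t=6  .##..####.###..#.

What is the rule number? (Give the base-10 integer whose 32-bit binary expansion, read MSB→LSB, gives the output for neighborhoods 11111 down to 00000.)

  ##### -> #   bit 31 = 1  t=0,i=11
  ####. -> .   bit 30 = 0  t=0,i=12
  ###.# -> .   bit 29 = 0  t=5,i=13
  ###.. -> #   bit 28 = 1  t=0,i=13
  ##.## -> .   bit 27 = 0  t=4,i=10
  ##.#. -> #   bit 26 = 1  t=4,i=13
  ##..# -> #   bit 25 = 1  t=0,i=14
  ##... -> #   bit 24 = 1  t=0,i=1
  #.### -> #   bit 23 = 1  t=5,i=11
  #.##. -> #   bit 22 = 1  t=1,i=13
  #.#.# -> .   bit 21 = 0  t=4,i=14
  #.#.. -> .   bit 20 = 0  t=0,i=6
  #..## -> .   bit 19 = 0  t=0,i=8
  #..#. -> #   bit 18 = 1  t=2,i=4
  #...# -> .   bit 17 = 0  t=0,i=2
  #.... -> .   bit 16 = 0  t=1,i=3
  .#### -> .   bit 15 = 0  t=0,i=10
  .###. -> #   bit 14 = 1  t=3,i=3
  .##.# -> #   bit 13 = 1  t=4,i=9
  .##.. -> #   bit 12 = 1  t=0,i=0
  .#.## -> #   bit 11 = 1  t=1,i=12
  .#.#. -> .   bit 10 = 0  t=0,i=5
  .#..# -> #   bit 9 = 1  t=0,i=7
  .#... -> .   bit 8 = 0  t=1,i=8
  ..### -> .   bit 7 = 0  t=0,i=9
  ..##. -> .   bit 6 = 0  t=0,i=16
  ..#.# -> .   bit 5 = 0  t=0,i=4
  ..#.. -> .   bit 4 = 0  t=1,i=7
  ...## -> #   bit 3 = 1  t=2,i=11
  ...#. -> .   bit 2 = 0  t=0,i=3
  ....# -> #   bit 1 = 1  t=1,i=5
  ..... -> .   bit 0 = 0  t=1,i=4
  bits 10010111110001000111101000001010 = 2546235914

2546235914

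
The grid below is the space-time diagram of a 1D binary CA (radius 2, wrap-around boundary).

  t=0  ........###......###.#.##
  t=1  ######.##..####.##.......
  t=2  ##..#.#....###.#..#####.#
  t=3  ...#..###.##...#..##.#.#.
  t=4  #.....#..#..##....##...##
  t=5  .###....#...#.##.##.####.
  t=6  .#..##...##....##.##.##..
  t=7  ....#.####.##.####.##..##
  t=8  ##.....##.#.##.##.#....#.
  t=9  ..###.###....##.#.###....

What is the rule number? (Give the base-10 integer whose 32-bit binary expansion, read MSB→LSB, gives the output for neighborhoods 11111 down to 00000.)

1226285513

  ##### -> .   bit 31 = 0  t=1,i=2
  ####. -> #   bit 30 = 1  t=1,i=4
  ###.# -> .   bit 29 = 0  t=0,i=19
  ###.. -> .   bit 28 = 0  t=0,i=10
  ##.## -> #   bit 27 = 1  t=1,i=6
  ##.#. -> .   bit 26 = 0  t=0,i=20
  ##..# -> .   bit 25 = 0  t=1,i=9
  ##... -> #   bit 24 = 1  t=0,i=0
  #.### -> .   bit 23 = 0  t=2,i=24
  #.##. -> .   bit 22 = 0  t=0,i=23
  #.#.# -> .   bit 21 = 0  t=0,i=21
  #.#.. -> #   bit 20 = 1  t=2,i=6
  #..## -> .   bit 19 = 0  t=1,i=10
  #..#. -> #   bit 18 = 1  t=2,i=3
  #...# -> #   bit 17 = 1  t=3,i=13
  #.... -> #   bit 16 = 1  t=0,i=1
  .#### -> #   bit 15 = 1  t=1,i=1
  .###. -> .   bit 14 = 0  t=0,i=9
  .##.# -> #   bit 13 = 1  t=3,i=19
  .##.. -> .   bit 12 = 0  t=0,i=24
  .#.## -> .   bit 11 = 0  t=0,i=22
  .#.#. -> .   bit 10 = 0  t=2,i=5
  .#..# -> .   bit 9 = 0  t=2,i=16
  .#... -> #   bit 8 = 1  t=2,i=7
  ..### -> #   bit 7 = 1  t=0,i=8
  ..##. -> #   bit 6 = 1  t=3,i=18
  ..#.# -> .   bit 5 = 0  t=2,i=4
  ..#.. -> .   bit 4 = 0  t=3,i=3
  ...## -> #   bit 3 = 1  t=0,i=7
  ...#. -> .   bit 2 = 0  t=3,i=2
  ....# -> .   bit 1 = 0  t=0,i=6
  ..... -> #   bit 0 = 1  t=0,i=2
  bits 01001001000101111010000111001001 = 1226285513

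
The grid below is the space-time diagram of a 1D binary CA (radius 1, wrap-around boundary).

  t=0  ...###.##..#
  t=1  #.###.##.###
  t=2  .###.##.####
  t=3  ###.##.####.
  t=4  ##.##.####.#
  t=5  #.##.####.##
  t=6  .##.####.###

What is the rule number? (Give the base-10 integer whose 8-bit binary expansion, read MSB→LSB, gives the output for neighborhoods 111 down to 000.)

190

  ### -> #   bit 7 = 1  t=0,i=4
  ##. -> .   bit 6 = 0  t=0,i=5
  #.# -> #   bit 5 = 1  t=0,i=6
  #.. -> #   bit 4 = 1  t=0,i=0
  .## -> #   bit 3 = 1  t=0,i=3
  .#. -> #   bit 2 = 1  t=0,i=11
  ..# -> #   bit 1 = 1  t=0,i=2
  ... -> .   bit 0 = 0  t=0,i=1
  bits 10111110 = 190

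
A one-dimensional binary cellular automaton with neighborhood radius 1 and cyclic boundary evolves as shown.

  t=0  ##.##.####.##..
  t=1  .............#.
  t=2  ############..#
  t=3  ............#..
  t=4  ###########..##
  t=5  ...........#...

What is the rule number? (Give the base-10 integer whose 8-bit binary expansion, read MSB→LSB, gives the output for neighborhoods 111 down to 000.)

  nb ###: next=.  (t=0,i=7, bit7=0)
  nb ##.: next=.  (t=0,i=1, bit6=0)
  nb #.#: next=.  (t=0,i=2, bit5=0)
  nb #..: next=#  (t=0,i=13, bit4=1)
  nb .##: next=.  (t=0,i=0, bit3=0)
  nb .#.: next=.  (t=1,i=13, bit2=0)
  nb ..#: next=.  (t=0,i=14, bit1=0)
  nb ...: next=#  (t=1,i=0, bit0=1)
  bits 00010001 = 17

17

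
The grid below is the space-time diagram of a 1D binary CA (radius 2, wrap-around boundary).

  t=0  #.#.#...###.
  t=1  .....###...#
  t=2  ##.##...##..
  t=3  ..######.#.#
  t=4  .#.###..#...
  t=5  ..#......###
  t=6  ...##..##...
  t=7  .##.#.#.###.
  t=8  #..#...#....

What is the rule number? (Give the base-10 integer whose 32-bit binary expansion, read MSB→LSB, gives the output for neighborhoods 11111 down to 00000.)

2370541834

  ##### -> #   bit 31 = 1  t=3,i=4
  ####. -> .   bit 30 = 0  t=3,i=6
  ###.# -> .   bit 29 = 0  t=0,i=10
  ###.. -> .   bit 28 = 0  t=1,i=7
  ##.## -> #   bit 27 = 1  t=2,i=2
  ##.#. -> #   bit 26 = 1  t=0,i=11
  ##..# -> .   bit 25 = 0  t=2,i=10
  ##... -> #   bit 24 = 1  t=1,i=8
  #.### -> .   bit 23 = 0  t=4,i=3
  #.##. -> #   bit 22 = 1  t=2,i=3
  #.#.# -> .   bit 21 = 0  t=0,i=0
  #.#.. -> .   bit 20 = 0  t=0,i=4
  #..## -> #   bit 19 = 1  t=2,i=11
  #..#. -> .   bit 18 = 0  t=4,i=7
  #...# -> #   bit 17 = 1  t=0,i=6
  #.... -> #   bit 16 = 1  t=1,i=1
  .#### -> #   bit 15 = 1  t=3,i=3
  .###. -> .   bit 14 = 0  t=0,i=9
  .##.# -> .   bit 13 = 0  t=2,i=1
  .##.. -> #   bit 12 = 1  t=2,i=4
  .#.## -> #   bit 11 = 1  t=4,i=2
  .#.#. -> .   bit 10 = 0  t=0,i=1
  .#..# -> .   bit 9 = 0  t=3,i=0
  .#... -> #   bit 8 = 1  t=0,i=5
  ..### -> .   bit 7 = 0  t=0,i=8
  ..##. -> .   bit 6 = 0  t=2,i=0
  ..#.# -> .   bit 5 = 0  t=4,i=1
  ..#.. -> .   bit 4 = 0  t=1,i=11
  ...## -> #   bit 3 = 1  t=0,i=7
  ...#. -> .   bit 2 = 0  t=1,i=10
  ....# -> #   bit 1 = 1  t=1,i=3
  ..... -> .   bit 0 = 0  t=1,i=2
  bits 10001101010010111001100100001010 = 2370541834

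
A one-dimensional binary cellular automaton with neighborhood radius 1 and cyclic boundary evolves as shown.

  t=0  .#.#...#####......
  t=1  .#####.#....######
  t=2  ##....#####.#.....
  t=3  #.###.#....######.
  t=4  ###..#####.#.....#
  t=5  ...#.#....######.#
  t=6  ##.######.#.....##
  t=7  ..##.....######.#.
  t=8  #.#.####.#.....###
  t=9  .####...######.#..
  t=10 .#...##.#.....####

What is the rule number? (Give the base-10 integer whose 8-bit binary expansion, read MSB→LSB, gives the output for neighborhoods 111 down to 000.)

61

  ### -> .   bit 7 = 0  t=0,i=8
  ##. -> .   bit 6 = 0  t=0,i=11
  #.# -> #   bit 5 = 1  t=0,i=2
  #.. -> #   bit 4 = 1  t=0,i=4
  .## -> #   bit 3 = 1  t=0,i=7
  .#. -> #   bit 2 = 1  t=0,i=1
  ..# -> .   bit 1 = 0  t=0,i=0
  ... -> #   bit 0 = 1  t=0,i=5
  bits 00111101 = 61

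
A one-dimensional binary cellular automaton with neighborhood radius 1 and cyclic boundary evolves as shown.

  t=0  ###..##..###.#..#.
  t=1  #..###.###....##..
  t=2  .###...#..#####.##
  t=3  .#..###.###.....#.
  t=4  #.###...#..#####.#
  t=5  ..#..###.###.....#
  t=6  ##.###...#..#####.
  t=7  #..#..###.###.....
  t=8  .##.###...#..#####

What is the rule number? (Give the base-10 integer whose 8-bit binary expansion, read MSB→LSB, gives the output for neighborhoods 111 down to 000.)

  [7] ### => .  t=0,i=1
  [6] ##. => .  t=0,i=2
  [5] #.# => .  t=0,i=12
  [4] #.. => #  t=0,i=3
  [3] .## => #  t=0,i=0
  [2] .#. => .  t=0,i=13
  [1] ..# => #  t=0,i=4
  [0] ... => #  t=1,i=11
  bits 00011011 = 27

27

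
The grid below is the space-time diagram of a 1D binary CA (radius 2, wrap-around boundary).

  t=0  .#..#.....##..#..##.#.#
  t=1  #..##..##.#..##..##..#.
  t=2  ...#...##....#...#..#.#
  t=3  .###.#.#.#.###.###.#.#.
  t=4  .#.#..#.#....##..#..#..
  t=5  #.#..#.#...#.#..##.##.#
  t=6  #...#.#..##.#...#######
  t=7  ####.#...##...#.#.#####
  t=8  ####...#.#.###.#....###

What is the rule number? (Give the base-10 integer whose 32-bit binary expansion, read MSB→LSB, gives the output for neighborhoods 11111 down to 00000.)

4182123735

  [31] ##### => #  t=6,i=18
  [30] ####. => #  t=6,i=22
  [29] ###.# => #  t=3,i=3
  [28] ###.. => #  t=6,i=0
  [27] ##.## => #  t=3,i=14
  [26] ##.#. => .  t=0,i=19
  [25] ##..# => .  t=0,i=12
  [24] ##... => #  t=2,i=9
  [23] #.### => .  t=3,i=11
  [22] #.##. => #  t=5,i=19
  [21] #.#.# => .  t=0,i=20
  [20] #.#.. => .  t=0,i=1
  [19] #..## => .  t=0,i=16
  [18] #..#. => #  t=0,i=3
  [17] #...# => #  t=2,i=1
  [16] #.... => .  t=0,i=6
  [15] .#### => .  t=6,i=17
  [14] .###. => .  t=3,i=2
  [13] .##.# => #  t=0,i=18
  [12] .##.. => .  t=0,i=11
  [11] .#.## => .  t=3,i=10
  [10] .#.#. => #  t=0,i=0
  [9] .#..# => .  t=0,i=2
  [8] .#... => .  t=0,i=5
  [7] ..### => #  t=3,i=1
  [6] ..##. => #  t=0,i=10
  [5] ..#.# => .  t=1,i=21
  [4] ..#.. => #  t=0,i=4
  [3] ...## => .  t=0,i=9
  [2] ...#. => #  t=2,i=2
  [1] ....# => #  t=0,i=8
  [0] ..... => #  t=0,i=7
  bits 11111001010001100010010011010111 = 4182123735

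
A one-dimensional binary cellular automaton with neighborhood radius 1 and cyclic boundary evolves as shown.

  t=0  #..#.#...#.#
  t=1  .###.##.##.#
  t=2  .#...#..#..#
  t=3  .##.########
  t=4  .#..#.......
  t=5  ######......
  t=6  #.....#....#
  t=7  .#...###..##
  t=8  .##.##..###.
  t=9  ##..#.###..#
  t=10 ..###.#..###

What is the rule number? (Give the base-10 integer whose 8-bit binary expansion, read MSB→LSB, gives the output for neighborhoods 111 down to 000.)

30

  nb ###: next=.  (t=1,i=2, bit7=0)
  nb ##.: next=.  (t=0,i=0, bit6=0)
  nb #.#: next=.  (t=0,i=4, bit5=0)
  nb #..: next=#  (t=0,i=1, bit4=1)
  nb .##: next=#  (t=0,i=11, bit3=1)
  nb .#.: next=#  (t=0,i=3, bit2=1)
  nb ..#: next=#  (t=0,i=2, bit1=1)
  nb ...: next=.  (t=0,i=7, bit0=0)
  bits 00011110 = 30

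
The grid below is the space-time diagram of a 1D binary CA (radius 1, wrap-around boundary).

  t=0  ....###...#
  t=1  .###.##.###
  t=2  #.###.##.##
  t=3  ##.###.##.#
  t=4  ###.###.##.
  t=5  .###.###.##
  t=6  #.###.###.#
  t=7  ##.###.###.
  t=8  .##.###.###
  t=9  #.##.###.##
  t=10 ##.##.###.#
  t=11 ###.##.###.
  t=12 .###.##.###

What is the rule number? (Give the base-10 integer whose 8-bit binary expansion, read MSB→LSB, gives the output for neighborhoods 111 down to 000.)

231

  [7] ### => #  t=0,i=5
  [6] ##. => #  t=0,i=6
  [5] #.# => #  t=1,i=0
  [4] #.. => .  t=0,i=0
  [3] .## => .  t=0,i=4
  [2] .#. => #  t=0,i=10
  [1] ..# => #  t=0,i=3
  [0] ... => #  t=0,i=1
  bits 11100111 = 231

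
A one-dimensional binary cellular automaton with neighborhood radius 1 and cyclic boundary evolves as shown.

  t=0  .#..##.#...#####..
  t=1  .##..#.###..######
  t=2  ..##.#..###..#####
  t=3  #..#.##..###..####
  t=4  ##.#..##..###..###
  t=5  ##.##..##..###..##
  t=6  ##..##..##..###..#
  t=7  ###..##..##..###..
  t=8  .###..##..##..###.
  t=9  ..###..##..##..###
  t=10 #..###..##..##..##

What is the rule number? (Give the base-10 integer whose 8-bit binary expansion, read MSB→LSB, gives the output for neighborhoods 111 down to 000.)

  nb ###: next=#  (t=0,i=12, bit7=1)
  nb ##.: next=#  (t=0,i=5, bit6=1)
  nb #.#: next=.  (t=0,i=6, bit5=0)
  nb #..: next=#  (t=0,i=2, bit4=1)
  nb .##: next=.  (t=0,i=4, bit3=0)
  nb .#.: next=#  (t=0,i=1, bit2=1)
  nb ..#: next=.  (t=0,i=0, bit1=0)
  nb ...: next=#  (t=0,i=9, bit0=1)
  bits 11010101 = 213

213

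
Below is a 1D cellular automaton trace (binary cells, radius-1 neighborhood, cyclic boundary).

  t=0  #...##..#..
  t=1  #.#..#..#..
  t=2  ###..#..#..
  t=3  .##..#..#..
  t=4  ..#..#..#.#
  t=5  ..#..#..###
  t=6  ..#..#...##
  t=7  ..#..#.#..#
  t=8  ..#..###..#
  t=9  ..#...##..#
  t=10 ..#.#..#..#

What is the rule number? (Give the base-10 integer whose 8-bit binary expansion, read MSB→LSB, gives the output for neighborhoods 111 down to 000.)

  ###|#  b7=1 t=2,i=1
  ##.|#  b6=1 t=0,i=5
  #.#|#  b5=1 t=1,i=1
  #..|.  b4=0 t=0,i=1
  .##|.  b3=0 t=0,i=4
  .#.|#  b2=1 t=0,i=0
  ..#|.  b1=0 t=0,i=3
  ...|#  b0=1 t=0,i=2
  bits 11100101 = 229

229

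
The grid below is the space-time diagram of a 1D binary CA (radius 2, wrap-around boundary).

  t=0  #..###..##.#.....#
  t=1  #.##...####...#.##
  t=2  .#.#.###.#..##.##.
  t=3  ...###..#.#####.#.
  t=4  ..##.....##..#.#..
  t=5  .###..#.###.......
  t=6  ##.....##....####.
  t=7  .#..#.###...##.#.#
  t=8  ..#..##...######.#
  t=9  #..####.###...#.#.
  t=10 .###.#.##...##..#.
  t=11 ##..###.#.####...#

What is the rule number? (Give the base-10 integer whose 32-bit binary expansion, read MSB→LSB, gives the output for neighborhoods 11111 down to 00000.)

1286224589

  ##### -> .   bit 31 = 0  t=3,i=12
  ####. -> #   bit 30 = 1  t=1,i=9
  ###.# -> .   bit 29 = 0  t=1,i=0
  ###.. -> .   bit 28 = 0  t=0,i=5
  ##.## -> #   bit 27 = 1  t=1,i=1
  ##.#. -> #   bit 26 = 1  t=0,i=10
  ##..# -> .   bit 25 = 0  t=0,i=1
  ##... -> .   bit 24 = 0  t=1,i=4
  #.### -> #   bit 23 = 1  t=1,i=16
  #.##. -> .   bit 22 = 0  t=1,i=2
  #.#.# -> #   bit 21 = 1  t=2,i=3
  #.#.. -> .   bit 20 = 0  t=0,i=11
  #..## -> #   bit 19 = 1  t=0,i=2
  #..#. -> .   bit 18 = 0  t=2,i=0
  #...# -> #   bit 17 = 1  t=1,i=5
  #.... -> .   bit 16 = 0  t=0,i=13
  .#### -> .   bit 15 = 0  t=1,i=8
  .###. -> .   bit 14 = 0  t=0,i=4
  .##.# -> #   bit 13 = 1  t=0,i=9
  .##.. -> #   bit 12 = 1  t=0,i=0
  .#.## -> #   bit 11 = 1  t=1,i=15
  .#.#. -> .   bit 10 = 0  t=2,i=2
  .#..# -> #   bit 9 = 1  t=2,i=10
  .#... -> .   bit 8 = 0  t=0,i=12
  ..### -> #   bit 7 = 1  t=0,i=3
  ..##. -> #   bit 6 = 1  t=0,i=8
  ..#.# -> .   bit 5 = 0  t=1,i=14
  ..#.. -> .   bit 4 = 0  t=8,i=2
  ...## -> #   bit 3 = 1  t=0,i=16
  ...#. -> #   bit 2 = 1  t=1,i=13
  ....# -> .   bit 1 = 0  t=0,i=15
  ..... -> #   bit 0 = 1  t=0,i=14
  bits 01001100101010100011101011001101 = 1286224589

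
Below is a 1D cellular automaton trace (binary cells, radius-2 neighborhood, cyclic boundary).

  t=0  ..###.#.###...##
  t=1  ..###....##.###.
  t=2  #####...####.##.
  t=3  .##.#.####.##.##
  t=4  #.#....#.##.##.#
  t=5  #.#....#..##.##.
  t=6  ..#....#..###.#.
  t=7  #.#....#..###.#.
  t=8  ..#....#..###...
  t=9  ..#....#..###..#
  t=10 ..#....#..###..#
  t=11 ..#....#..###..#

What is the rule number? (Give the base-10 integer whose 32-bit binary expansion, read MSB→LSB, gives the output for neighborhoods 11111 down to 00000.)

  [31] ##### => #  t=2,i=2
  [30] ####. => .  t=2,i=3
  [29] ###.# => #  t=0,i=4
  [28] ###.. => #  t=0,i=10
  [27] ##.## => #  t=1,i=11
  [26] ##.#. => .  t=0,i=5
  [25] ##..# => .  t=0,i=0
  [24] ##... => .  t=0,i=11
  [23] #.### => .  t=0,i=8
  [22] #.##. => .  t=2,i=13
  [21] #.#.# => .  t=0,i=6
  [20] #.#.. => #  t=4,i=2
  [19] #..## => .  t=0,i=1
  [18] #..#. => .  t=9,i=1
  [17] #...# => #  t=0,i=12
  [16] #.... => .  t=1,i=6
  [15] .#### => #  t=2,i=1
  [14] .###. => #  t=0,i=3
  [13] .##.# => #  t=1,i=10
  [12] .##.. => .  t=0,i=15
  [11] .#.## => .  t=0,i=7
  [10] .#.#. => .  t=5,i=1
  [9] .#..# => .  t=5,i=8
  [8] .#... => .  t=4,i=3
  [7] ..### => #  t=0,i=2
  [6] ..##. => #  t=0,i=14
  [5] ..#.# => #  t=4,i=7
  [4] ..#.. => #  t=5,i=7
  [3] ...## => #  t=0,i=13
  [2] ...#. => .  t=4,i=6
  [1] ....# => .  t=1,i=7
  [0] ..... => #  t=8,i=15
  bits 10111000000100101110000011111001 = 3088244985

3088244985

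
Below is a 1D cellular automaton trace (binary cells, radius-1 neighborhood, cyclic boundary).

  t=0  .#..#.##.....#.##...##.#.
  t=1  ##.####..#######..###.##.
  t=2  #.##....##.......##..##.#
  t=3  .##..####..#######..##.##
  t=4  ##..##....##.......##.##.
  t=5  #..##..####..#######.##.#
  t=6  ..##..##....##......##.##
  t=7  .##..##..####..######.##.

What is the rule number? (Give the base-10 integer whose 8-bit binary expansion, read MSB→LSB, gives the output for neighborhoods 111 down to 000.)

  ### -> .   bit 7 = 0  t=1,i=4
  ##. -> .   bit 6 = 0  t=0,i=7
  #.# -> #   bit 5 = 1  t=0,i=5
  #.. -> .   bit 4 = 0  t=0,i=2
  .## -> #   bit 3 = 1  t=0,i=6
  .#. -> #   bit 2 = 1  t=0,i=1
  ..# -> #   bit 1 = 1  t=0,i=0
  ... -> #   bit 0 = 1  t=0,i=9
  bits 00101111 = 47

47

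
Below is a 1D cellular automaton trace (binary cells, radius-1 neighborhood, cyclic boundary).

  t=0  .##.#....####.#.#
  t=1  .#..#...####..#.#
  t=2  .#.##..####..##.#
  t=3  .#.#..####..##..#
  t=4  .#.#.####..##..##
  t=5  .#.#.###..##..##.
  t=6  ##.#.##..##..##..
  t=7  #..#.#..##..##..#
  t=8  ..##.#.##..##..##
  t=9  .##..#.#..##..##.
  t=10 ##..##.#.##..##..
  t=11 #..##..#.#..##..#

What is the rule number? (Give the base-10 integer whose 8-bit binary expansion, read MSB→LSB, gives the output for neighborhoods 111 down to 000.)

  [7] ### => #  t=0,i=10
  [6] ##. => .  t=0,i=2
  [5] #.# => .  t=0,i=0
  [4] #.. => .  t=0,i=5
  [3] .## => #  t=0,i=1
  [2] .#. => #  t=0,i=4
  [1] ..# => #  t=0,i=8
  [0] ... => .  t=0,i=6
  bits 10001110 = 142

142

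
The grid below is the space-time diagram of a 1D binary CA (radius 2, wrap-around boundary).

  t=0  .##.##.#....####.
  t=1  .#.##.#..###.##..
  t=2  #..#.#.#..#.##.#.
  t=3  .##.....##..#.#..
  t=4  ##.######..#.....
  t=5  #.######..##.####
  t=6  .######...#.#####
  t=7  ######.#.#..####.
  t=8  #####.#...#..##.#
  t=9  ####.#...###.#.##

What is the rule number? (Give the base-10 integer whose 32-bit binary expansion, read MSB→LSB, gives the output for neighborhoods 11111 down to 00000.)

3452289631

  nb #####: next=#  (t=4,i=5, bit31=1)
  nb ####.: next=#  (t=0,i=14, bit30=1)
  nb ###.#: next=.  (t=1,i=11, bit29=0)
  nb ###..: next=.  (t=0,i=15, bit28=0)
  nb ##.##: next=#  (t=0,i=3, bit27=1)
  nb ##.#.: next=#  (t=0,i=6, bit26=1)
  nb ##..#: next=.  (t=0,i=16, bit25=0)
  nb ##...: next=#  (t=1,i=15, bit24=1)
  nb #.###: next=#  (t=4,i=3, bit23=1)
  nb #.##.: next=#  (t=0,i=4, bit22=1)
  nb #.#.#: next=.  (t=2,i=5, bit21=0)
  nb #.#..: next=.  (t=0,i=7, bit20=0)
  nb #..##: next=.  (t=0,i=0, bit19=0)
  nb #..#.: next=#  (t=2,i=2, bit18=1)
  nb #...#: next=.  (t=1,i=16, bit17=0)
  nb #....: next=#  (t=0,i=9, bit16=1)
  nb .####: next=#  (t=0,i=13, bit15=1)
  nb .###.: next=#  (t=1,i=10, bit14=1)
  nb .##.#: next=.  (t=0,i=2, bit13=0)
  nb .##..: next=.  (t=1,i=14, bit12=0)
  nb .#.##: next=.  (t=1,i=2, bit11=0)
  nb .#.#.: next=.  (t=2,i=4, bit10=0)
  nb .#..#: next=#  (t=1,i=7, bit9=1)
  nb .#...: next=.  (t=0,i=8, bit8=0)
  nb ..###: next=.  (t=0,i=12, bit7=0)
  nb ..##.: next=#  (t=0,i=1, bit6=1)
  nb ..#.#: next=.  (t=1,i=1, bit5=0)
  nb ..#..: next=#  (t=4,i=11, bit4=1)
  nb ...##: next=#  (t=0,i=11, bit3=1)
  nb ...#.: next=#  (t=1,i=0, bit2=1)
  nb ....#: next=#  (t=0,i=10, bit1=1)
  nb .....: next=#  (t=3,i=5, bit0=1)
  bits 11001101110001011100001001011111 = 3452289631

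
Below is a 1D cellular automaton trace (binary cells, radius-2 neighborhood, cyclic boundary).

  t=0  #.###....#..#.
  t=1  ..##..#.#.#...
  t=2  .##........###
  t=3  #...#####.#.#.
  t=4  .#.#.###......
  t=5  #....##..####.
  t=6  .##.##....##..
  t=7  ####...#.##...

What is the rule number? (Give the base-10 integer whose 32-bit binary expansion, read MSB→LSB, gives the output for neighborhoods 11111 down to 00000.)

3363955533

  ##### -> #   bit 31 = 1  t=3,i=6
  ####. -> #   bit 30 = 1  t=3,i=7
  ###.# -> .   bit 29 = 0  t=2,i=13
  ###.. -> .   bit 28 = 0  t=0,i=4
  ##.## -> #   bit 27 = 1  t=2,i=0
  ##.#. -> .   bit 26 = 0  t=3,i=9
  ##..# -> .   bit 25 = 0  t=1,i=4
  ##... -> .   bit 24 = 0  t=0,i=5
  #.### -> #   bit 23 = 1  t=0,i=2
  #.##. -> .   bit 22 = 0  t=2,i=1
  #.#.# -> .   bit 21 = 0  t=0,i=0
  #.#.. -> .   bit 20 = 0  t=1,i=10
  #..## -> .   bit 19 = 0  t=5,i=8
  #..#. -> .   bit 18 = 0  t=0,i=11
  #...# -> .   bit 17 = 0  t=3,i=2
  #.... -> #   bit 16 = 1  t=0,i=6
  .#### -> #   bit 15 = 1  t=3,i=5
  .###. -> #   bit 14 = 1  t=0,i=3
  .##.# -> #   bit 13 = 1  t=6,i=2
  .##.. -> .   bit 12 = 0  t=1,i=3
  .#.## -> .   bit 11 = 0  t=0,i=1
  .#.#. -> .   bit 10 = 0  t=0,i=13
  .#..# -> #   bit 9 = 1  t=0,i=10
  .#... -> #   bit 8 = 1  t=1,i=11
  ..### -> .   bit 7 = 0  t=2,i=11
  ..##. -> #   bit 6 = 1  t=1,i=2
  ..#.# -> .   bit 5 = 0  t=0,i=12
  ..#.. -> .   bit 4 = 0  t=0,i=9
  ...## -> #   bit 3 = 1  t=1,i=1
  ...#. -> #   bit 2 = 1  t=0,i=8
  ....# -> .   bit 1 = 0  t=0,i=7
  ..... -> #   bit 0 = 1  t=1,i=13
  bits 11001000100000011110001101001101 = 3363955533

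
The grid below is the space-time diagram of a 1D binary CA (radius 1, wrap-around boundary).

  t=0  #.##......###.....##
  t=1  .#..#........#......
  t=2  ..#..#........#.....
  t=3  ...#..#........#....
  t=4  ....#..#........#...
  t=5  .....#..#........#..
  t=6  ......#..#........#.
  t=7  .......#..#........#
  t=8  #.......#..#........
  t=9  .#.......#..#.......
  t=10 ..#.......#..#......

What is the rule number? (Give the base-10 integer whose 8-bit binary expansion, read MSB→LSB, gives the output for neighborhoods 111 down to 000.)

48

  [7] ### => .  t=0,i=11
  [6] ##. => .  t=0,i=0
  [5] #.# => #  t=0,i=1
  [4] #.. => #  t=0,i=4
  [3] .## => .  t=0,i=2
  [2] .#. => .  t=1,i=1
  [1] ..# => .  t=0,i=9
  [0] ... => .  t=0,i=5
  bits 00110000 = 48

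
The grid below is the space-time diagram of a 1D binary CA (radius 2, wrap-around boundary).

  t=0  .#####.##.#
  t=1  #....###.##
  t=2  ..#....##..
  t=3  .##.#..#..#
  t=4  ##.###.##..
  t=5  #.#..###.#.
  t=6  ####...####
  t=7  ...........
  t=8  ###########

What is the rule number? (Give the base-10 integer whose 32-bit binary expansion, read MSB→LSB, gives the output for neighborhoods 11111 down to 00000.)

  [31] ##### => .  t=0,i=3
  [30] ####. => .  t=0,i=4
  [29] ###.# => #  t=0,i=5
  [28] ###.. => .  t=1,i=0
  [27] ##.## => #  t=0,i=6
  [26] ##.#. => #  t=0,i=9
  [25] ##..# => #  t=4,i=9
  [24] ##... => .  t=1,i=1
  [23] #.### => .  t=0,i=1
  [22] #.##. => #  t=0,i=7
  [21] #.#.# => #  t=0,i=10
  [20] #.#.. => #  t=3,i=4
  [19] #..## => .  t=4,i=10
  [18] #..#. => .  t=3,i=6
  [17] #...# => .  t=6,i=5
  [16] #.... => #  t=1,i=2
  [15] .#### => .  t=0,i=2
  [14] .###. => .  t=1,i=6
  [13] .##.# => .  t=0,i=8
  [12] .##.. => .  t=2,i=8
  [11] .#.## => #  t=0,i=0
  [10] .#.#. => #  t=5,i=1
  [9] .#..# => #  t=3,i=5
  [8] .#... => .  t=2,i=3
  [7] ..### => .  t=1,i=5
  [6] ..##. => #  t=2,i=7
  [5] ..#.# => .  t=3,i=10
  [4] ..#.. => #  t=2,i=2
  [3] ...## => .  t=1,i=4
  [2] ...#. => #  t=2,i=1
  [1] ....# => .  t=1,i=3
  [0] ..... => #  t=7,i=0
  bits 00101110011100010000111001010101 = 779161173

779161173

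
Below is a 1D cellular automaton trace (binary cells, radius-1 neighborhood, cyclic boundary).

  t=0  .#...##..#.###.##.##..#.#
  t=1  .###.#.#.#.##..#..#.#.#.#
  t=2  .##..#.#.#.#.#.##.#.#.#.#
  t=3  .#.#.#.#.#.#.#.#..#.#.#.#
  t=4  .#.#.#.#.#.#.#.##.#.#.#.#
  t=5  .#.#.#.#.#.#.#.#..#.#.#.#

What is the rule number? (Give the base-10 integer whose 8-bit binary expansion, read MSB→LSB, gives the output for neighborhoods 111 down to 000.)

157

  ### -> #   bit 7 = 1  t=0,i=12
  ##. -> .   bit 6 = 0  t=0,i=6
  #.# -> .   bit 5 = 0  t=0,i=0
  #.. -> #   bit 4 = 1  t=0,i=2
  .## -> #   bit 3 = 1  t=0,i=5
  .#. -> #   bit 2 = 1  t=0,i=1
  ..# -> .   bit 1 = 0  t=0,i=4
  ... -> #   bit 0 = 1  t=0,i=3
  bits 10011101 = 157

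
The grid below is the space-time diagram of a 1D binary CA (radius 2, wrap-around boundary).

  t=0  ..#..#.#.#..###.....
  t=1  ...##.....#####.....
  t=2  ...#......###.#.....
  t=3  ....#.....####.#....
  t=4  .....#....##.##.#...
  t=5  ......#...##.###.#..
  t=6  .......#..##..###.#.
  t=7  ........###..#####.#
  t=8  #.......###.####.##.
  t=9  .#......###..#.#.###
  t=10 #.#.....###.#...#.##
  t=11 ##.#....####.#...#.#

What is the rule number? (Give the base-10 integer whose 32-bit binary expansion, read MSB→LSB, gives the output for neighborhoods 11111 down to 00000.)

3024939968

  nb #####: next=#  (t=1,i=12, bit31=1)
  nb ####.: next=.  (t=1,i=13, bit30=0)
  nb ###.#: next=#  (t=2,i=12, bit29=1)
  nb ###..: next=#  (t=0,i=14, bit28=1)
  nb ##.##: next=.  (t=4,i=12, bit27=0)
  nb ##.#.: next=#  (t=2,i=13, bit26=1)
  nb ##..#: next=.  (t=6,i=12, bit25=0)
  nb ##...: next=.  (t=0,i=15, bit24=0)
  nb #.###: next=.  (t=5,i=13, bit23=0)
  nb #.##.: next=#  (t=4,i=13, bit22=1)
  nb #.#.#: next=.  (t=0,i=7, bit21=0)
  nb #.#..: next=.  (t=0,i=9, bit20=0)
  nb #..##: next=#  (t=0,i=11, bit19=1)
  nb #..#.: next=#  (t=0,i=4, bit18=1)
  nb #...#: next=.  (t=5,i=8, bit17=0)
  nb #....: next=.  (t=0,i=16, bit16=0)
  nb .####: next=#  (t=1,i=11, bit15=1)
  nb .###.: next=#  (t=0,i=13, bit14=1)
  nb .##.#: next=#  (t=4,i=11, bit13=1)
  nb .##..: next=.  (t=1,i=4, bit12=0)
  nb .#.##: next=#  (t=9,i=16, bit11=1)
  nb .#.#.: next=.  (t=0,i=6, bit10=0)
  nb .#..#: next=#  (t=0,i=3, bit9=1)
  nb .#...: next=#  (t=2,i=4, bit8=1)
  nb ..###: next=#  (t=0,i=12, bit7=1)
  nb ..##.: next=#  (t=1,i=3, bit6=1)
  nb ..#.#: next=.  (t=0,i=5, bit5=0)
  nb ..#..: next=.  (t=0,i=2, bit4=0)
  nb ...##: next=.  (t=1,i=2, bit3=0)
  nb ...#.: next=.  (t=0,i=1, bit2=0)
  nb ....#: next=.  (t=0,i=0, bit1=0)
  nb .....: next=.  (t=0,i=17, bit0=0)
  bits 10110100010011001110101111000000 = 3024939968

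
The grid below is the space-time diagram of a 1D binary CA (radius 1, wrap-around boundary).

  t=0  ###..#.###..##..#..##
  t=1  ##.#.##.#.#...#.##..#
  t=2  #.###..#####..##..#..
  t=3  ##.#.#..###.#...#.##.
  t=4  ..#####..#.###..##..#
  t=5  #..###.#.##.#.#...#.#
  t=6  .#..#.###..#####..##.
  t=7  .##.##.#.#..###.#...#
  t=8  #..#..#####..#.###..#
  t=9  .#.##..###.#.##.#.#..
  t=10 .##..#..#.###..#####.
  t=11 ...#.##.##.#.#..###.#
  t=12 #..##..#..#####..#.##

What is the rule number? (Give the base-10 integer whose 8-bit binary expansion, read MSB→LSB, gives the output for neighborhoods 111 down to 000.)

  [7] ### => #  t=0,i=0
  [6] ##. => .  t=0,i=2
  [5] #.# => #  t=0,i=6
  [4] #.. => #  t=0,i=3
  [3] .## => .  t=0,i=7
  [2] .#. => #  t=0,i=5
  [1] ..# => .  t=0,i=4
  [0] ... => .  t=1,i=12
  bits 10110100 = 180

180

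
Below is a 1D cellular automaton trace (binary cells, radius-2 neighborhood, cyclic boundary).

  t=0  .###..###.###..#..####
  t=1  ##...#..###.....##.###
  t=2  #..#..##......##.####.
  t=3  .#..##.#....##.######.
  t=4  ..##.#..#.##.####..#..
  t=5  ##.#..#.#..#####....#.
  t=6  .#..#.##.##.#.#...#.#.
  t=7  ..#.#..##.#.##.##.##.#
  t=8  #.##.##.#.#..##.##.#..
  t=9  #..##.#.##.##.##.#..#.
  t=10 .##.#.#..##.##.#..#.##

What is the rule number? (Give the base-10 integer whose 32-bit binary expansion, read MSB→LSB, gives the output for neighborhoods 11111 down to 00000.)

  #####|.  b31=0 t=1,i=21
  ####.|#  b30=1 t=0,i=20
  ###.#|#  b29=1 t=0,i=8
  ###..|.  b28=0 t=0,i=3
  ##.##|#  b27=1 t=0,i=0
  ##.#.|.  b26=0 t=2,i=21
  ##..#|.  b25=0 t=0,i=4
  ##...|.  b24=0 t=1,i=2
  #.###|#  b23=1 t=0,i=1
  #.##.|.  b22=0 t=4,i=10
  #.#.#|#  b21=1 t=6,i=12
  #.#..|.  b20=0 t=2,i=0
  #..##|#  b19=1 t=0,i=5
  #..#.|.  b18=0 t=0,i=14
  #...#|#  b17=1 t=1,i=3
  #....|.  b16=0 t=1,i=12
  .####|#  b15=1 t=0,i=19
  .###.|.  b14=0 t=0,i=2
  .##.#|#  b13=1 t=1,i=17
  .##..|#  b12=1 t=2,i=7
  .#.##|.  b11=0 t=4,i=9
  .#.#.|#  b10=1 t=5,i=7
  .#..#|#  b9=1 t=0,i=16
  .#...|#  b8=1 t=3,i=8
  ..###|.  b7=0 t=0,i=6
  ..##.|.  b6=0 t=1,i=16
  ..#.#|#  b5=1 t=4,i=8
  ..#..|.  b4=0 t=0,i=15
  ...##|#  b3=1 t=1,i=15
  ...#.|.  b2=0 t=1,i=4
  ....#|#  b1=1 t=1,i=14
  .....|.  b0=0 t=1,i=13
  bits 01101000101010101011011100101010 = 1756018474

1756018474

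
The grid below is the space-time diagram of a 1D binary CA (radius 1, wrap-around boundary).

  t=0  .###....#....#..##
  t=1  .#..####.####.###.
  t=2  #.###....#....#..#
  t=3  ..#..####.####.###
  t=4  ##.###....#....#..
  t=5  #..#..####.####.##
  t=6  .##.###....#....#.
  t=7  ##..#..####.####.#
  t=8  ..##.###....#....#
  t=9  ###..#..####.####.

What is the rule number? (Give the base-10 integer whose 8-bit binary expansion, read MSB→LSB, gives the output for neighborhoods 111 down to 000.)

  ### -> .   bit 7 = 0  t=0,i=2
  ##. -> .   bit 6 = 0  t=0,i=3
  #.# -> .   bit 5 = 0  t=0,i=0
  #.. -> #   bit 4 = 1  t=0,i=4
  .## -> #   bit 3 = 1  t=0,i=1
  .#. -> .   bit 2 = 0  t=0,i=8
  ..# -> #   bit 1 = 1  t=0,i=7
  ... -> #   bit 0 = 1  t=0,i=5
  bits 00011011 = 27

27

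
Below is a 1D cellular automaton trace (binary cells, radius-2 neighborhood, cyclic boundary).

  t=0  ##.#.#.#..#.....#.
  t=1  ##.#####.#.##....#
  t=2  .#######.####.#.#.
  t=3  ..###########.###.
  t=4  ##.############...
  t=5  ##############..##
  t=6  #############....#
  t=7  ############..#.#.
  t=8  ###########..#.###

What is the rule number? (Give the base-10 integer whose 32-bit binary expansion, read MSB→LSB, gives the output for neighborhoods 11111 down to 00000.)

3908549960

  #####|#  b31=1 t=1,i=5
  ####.|#  b30=1 t=1,i=6
  ###.#|#  b29=1 t=1,i=1
  ###..|.  b28=0 t=3,i=16
  ##.##|#  b27=1 t=1,i=2
  ##.#.|.  b26=0 t=0,i=2
  ##..#|.  b25=0 t=5,i=14
  ##...|.  b24=0 t=1,i=13
  #.###|#  b23=1 t=1,i=3
  #.##.|#  b22=1 t=0,i=0
  #.#.#|#  b21=1 t=0,i=3
  #.#..|#  b20=1 t=0,i=7
  #..##|.  b19=0 t=2,i=0
  #..#.|#  b18=1 t=0,i=9
  #...#|#  b17=1 t=3,i=0
  #....|#  b16=1 t=0,i=12
  .####|#  b15=1 t=1,i=4
  .###.|.  b14=0 t=1,i=0
  .##.#|#  b13=1 t=0,i=1
  .##..|#  b12=1 t=1,i=12
  .#.##|#  b11=1 t=0,i=17
  .#.#.|#  b10=1 t=0,i=4
  .#..#|.  b9=0 t=0,i=8
  .#...|#  b8=1 t=0,i=11
  ..###|.  b7=0 t=1,i=17
  ..##.|#  b6=1 t=4,i=0
  ..#.#|.  b5=0 t=0,i=16
  ..#..|.  b4=0 t=0,i=10
  ...##|#  b3=1 t=1,i=16
  ...#.|.  b2=0 t=0,i=15
  ....#|.  b1=0 t=0,i=14
  .....|.  b0=0 t=0,i=13
  bits 11101000111101111011110101001000 = 3908549960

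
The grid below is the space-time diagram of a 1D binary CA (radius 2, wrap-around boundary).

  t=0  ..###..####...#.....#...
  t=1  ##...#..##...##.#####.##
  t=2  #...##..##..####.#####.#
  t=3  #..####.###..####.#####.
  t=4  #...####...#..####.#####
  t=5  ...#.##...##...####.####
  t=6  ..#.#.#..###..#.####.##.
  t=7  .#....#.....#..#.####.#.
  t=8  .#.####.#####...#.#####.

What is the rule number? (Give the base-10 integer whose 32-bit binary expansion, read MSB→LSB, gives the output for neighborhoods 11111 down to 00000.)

3994138719

  #####|#  b31=1 t=1,i=18
  ####.|#  b30=1 t=0,i=9
  ###.#|#  b29=1 t=1,i=20
  ###..|.  b28=0 t=0,i=4
  ##.##|#  b27=1 t=1,i=15
  ##.#.|#  b26=1 t=3,i=23
  ##..#|#  b25=1 t=0,i=5
  ##...|.  b24=0 t=0,i=11
  #.###|.  b23=0 t=1,i=16
  #.##.|.  b22=0 t=2,i=23
  #.#.#|.  b21=0 t=6,i=4
  #.#..|#  b20=1 t=3,i=0
  #..##|.  b19=0 t=0,i=6
  #..#.|.  b18=0 t=6,i=13
  #...#|.  b17=0 t=0,i=12
  #....|#  b16=1 t=0,i=16
  .####|#  b15=1 t=0,i=8
  .###.|.  b14=0 t=0,i=3
  .##.#|#  b13=1 t=1,i=14
  .##..|#  b12=1 t=1,i=9
  .#.##|#  b11=1 t=5,i=4
  .#.#.|.  b10=0 t=6,i=3
  .#..#|.  b9=0 t=1,i=6
  .#...|.  b8=0 t=0,i=15
  ..###|.  b7=0 t=0,i=2
  ..##.|#  b6=1 t=1,i=8
  ..#.#|.  b5=0 t=5,i=3
  ..#..|#  b4=1 t=0,i=14
  ...##|#  b3=1 t=0,i=1
  ...#.|#  b2=1 t=0,i=13
  ....#|#  b1=1 t=0,i=0
  .....|#  b0=1 t=0,i=17
  bits 11101110000100011011100001011111 = 3994138719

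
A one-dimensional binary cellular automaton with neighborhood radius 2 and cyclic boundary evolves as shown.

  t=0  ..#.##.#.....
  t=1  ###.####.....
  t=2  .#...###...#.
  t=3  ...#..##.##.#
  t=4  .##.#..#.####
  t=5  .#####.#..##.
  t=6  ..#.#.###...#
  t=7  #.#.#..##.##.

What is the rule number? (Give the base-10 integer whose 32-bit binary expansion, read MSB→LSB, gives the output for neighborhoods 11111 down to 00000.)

  #####|.  b31=0 t=5,i=3
  ####.|#  b30=1 t=1,i=6
  ###.#|.  b29=0 t=1,i=2
  ###..|#  b28=1 t=1,i=7
  ##.##|.  b27=0 t=1,i=3
  ##.#.|#  b26=1 t=0,i=6
  ##..#|#  b25=1 t=5,i=12
  ##...|.  b24=0 t=1,i=8
  #.###|.  b23=0 t=1,i=4
  #.##.|#  b22=1 t=0,i=4
  #.#.#|#  b21=1 t=6,i=4
  #.#..|#  b20=1 t=0,i=7
  #..##|.  b19=0 t=3,i=5
  #..#.|.  b18=0 t=2,i=0
  #...#|#  b17=1 t=2,i=3
  #....|.  b16=0 t=0,i=9
  .####|#  b15=1 t=1,i=5
  .###.|#  b14=1 t=1,i=1
  .##.#|#  b13=1 t=0,i=5
  .##..|.  b12=0 t=5,i=11
  .#.##|.  b11=0 t=0,i=3
  .#.#.|.  b10=0 t=6,i=3
  .#..#|#  b9=1 t=2,i=12
  .#...|.  b8=0 t=0,i=8
  ..###|.  b7=0 t=1,i=0
  ..##.|.  b6=0 t=3,i=6
  ..#.#|#  b5=1 t=0,i=2
  ..#..|.  b4=0 t=2,i=1
  ...##|.  b3=0 t=1,i=12
  ...#.|#  b2=1 t=0,i=1
  ....#|#  b1=1 t=0,i=0
  .....|.  b0=0 t=0,i=10
  bits 01010110011100101110001000100110 = 1450369574

1450369574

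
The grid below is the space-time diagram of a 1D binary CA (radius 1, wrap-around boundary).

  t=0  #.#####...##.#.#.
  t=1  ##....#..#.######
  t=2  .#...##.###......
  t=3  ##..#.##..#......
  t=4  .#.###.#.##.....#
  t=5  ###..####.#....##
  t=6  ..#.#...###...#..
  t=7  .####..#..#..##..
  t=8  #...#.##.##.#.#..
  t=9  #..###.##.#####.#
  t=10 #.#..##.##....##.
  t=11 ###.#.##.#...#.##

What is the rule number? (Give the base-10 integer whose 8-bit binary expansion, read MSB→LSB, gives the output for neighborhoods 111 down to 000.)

  ###|.  b7=0 t=0,i=3
  ##.|#  b6=1 t=0,i=6
  #.#|#  b5=1 t=0,i=1
  #..|.  b4=0 t=0,i=7
  .##|.  b3=0 t=0,i=2
  .#.|#  b2=1 t=0,i=0
  ..#|#  b1=1 t=0,i=9
  ...|.  b0=0 t=0,i=8
  bits 01100110 = 102

102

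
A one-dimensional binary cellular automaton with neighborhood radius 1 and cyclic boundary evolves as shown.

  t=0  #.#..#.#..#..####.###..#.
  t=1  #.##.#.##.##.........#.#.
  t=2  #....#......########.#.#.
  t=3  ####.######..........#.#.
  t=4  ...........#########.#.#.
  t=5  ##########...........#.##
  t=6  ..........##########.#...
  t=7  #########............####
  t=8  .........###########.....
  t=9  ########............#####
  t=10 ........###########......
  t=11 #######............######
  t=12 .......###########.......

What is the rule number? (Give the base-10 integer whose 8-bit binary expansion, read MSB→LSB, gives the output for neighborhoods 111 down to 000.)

21

  nb ###: next=.  (t=0,i=14, bit7=0)
  nb ##.: next=.  (t=0,i=16, bit6=0)
  nb #.#: next=.  (t=0,i=1, bit5=0)
  nb #..: next=#  (t=0,i=3, bit4=1)
  nb .##: next=.  (t=0,i=13, bit3=0)
  nb .#.: next=#  (t=0,i=0, bit2=1)
  nb ..#: next=.  (t=0,i=4, bit1=0)
  nb ...: next=#  (t=1,i=13, bit0=1)
  bits 00010101 = 21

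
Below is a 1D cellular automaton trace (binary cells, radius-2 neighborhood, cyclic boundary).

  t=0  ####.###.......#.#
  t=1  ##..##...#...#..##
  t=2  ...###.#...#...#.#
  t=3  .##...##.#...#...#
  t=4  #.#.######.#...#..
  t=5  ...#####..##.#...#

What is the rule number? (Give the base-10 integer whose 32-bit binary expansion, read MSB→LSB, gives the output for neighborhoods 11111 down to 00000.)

  #####|#  b31=1 t=0,i=1
  ####.|.  b30=0 t=0,i=2
  ###.#|.  b29=0 t=0,i=3
  ###..|.  b28=0 t=0,i=7
  ##.##|#  b27=1 t=0,i=4
  ##.#.|#  b26=1 t=2,i=6
  ##..#|.  b25=0 t=1,i=2
  ##...|.  b24=0 t=0,i=8
  #.###|#  b23=1 t=0,i=5
  #.##.|.  b22=0 t=3,i=1
  #.#.#|.  b21=0 t=4,i=2
  #.#..|#  b20=1 t=2,i=7
  #..##|#  b19=1 t=1,i=3
  #..#.|#  b18=1 t=4,i=17
  #...#|#  b17=1 t=1,i=7
  #....|#  b16=1 t=0,i=9
  .####|#  b15=1 t=0,i=0
  .###.|.  b14=0 t=0,i=6
  .##.#|#  b13=1 t=3,i=7
  .##..|#  b12=1 t=1,i=5
  .#.##|#  b11=1 t=0,i=16
  .#.#.|.  b10=0 t=2,i=16
  .#..#|.  b9=0 t=1,i=14
  .#...|.  b8=0 t=1,i=10
  ..###|.  b7=0 t=1,i=16
  ..##.|#  b6=1 t=1,i=4
  ..#.#|.  b5=0 t=0,i=15
  ..#..|.  b4=0 t=1,i=9
  ...##|#  b3=1 t=2,i=2
  ...#.|.  b2=0 t=0,i=14
  ....#|#  b1=1 t=0,i=13
  .....|.  b0=0 t=0,i=10
  bits 10001100100111111011100001001010 = 2359277642

2359277642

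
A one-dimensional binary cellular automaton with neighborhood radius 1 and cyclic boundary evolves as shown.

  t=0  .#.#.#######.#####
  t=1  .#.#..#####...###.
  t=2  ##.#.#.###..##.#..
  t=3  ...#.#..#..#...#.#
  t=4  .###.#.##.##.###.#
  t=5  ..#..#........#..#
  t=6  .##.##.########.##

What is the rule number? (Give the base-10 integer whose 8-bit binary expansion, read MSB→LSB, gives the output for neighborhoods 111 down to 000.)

  ### -> #   bit 7 = 1  t=0,i=6
  ##. -> .   bit 6 = 0  t=0,i=11
  #.# -> .   bit 5 = 0  t=0,i=0
  #.. -> .   bit 4 = 0  t=1,i=4
  .## -> .   bit 3 = 0  t=0,i=5
  .#. -> #   bit 2 = 1  t=0,i=1
  ..# -> #   bit 1 = 1  t=1,i=0
  ... -> #   bit 0 = 1  t=1,i=12
  bits 10000111 = 135

135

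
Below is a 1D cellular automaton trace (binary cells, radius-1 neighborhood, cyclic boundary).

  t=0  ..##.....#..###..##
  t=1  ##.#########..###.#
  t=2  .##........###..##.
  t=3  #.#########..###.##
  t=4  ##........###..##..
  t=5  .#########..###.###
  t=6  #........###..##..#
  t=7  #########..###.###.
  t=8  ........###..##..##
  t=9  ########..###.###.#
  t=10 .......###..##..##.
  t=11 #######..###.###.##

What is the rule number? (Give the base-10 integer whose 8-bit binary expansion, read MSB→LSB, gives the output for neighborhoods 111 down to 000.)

  ### -> .   bit 7 = 0  t=0,i=13
  ##. -> #   bit 6 = 1  t=0,i=3
  #.# -> #   bit 5 = 1  t=1,i=2
  #.. -> #   bit 4 = 1  t=0,i=0
  .## -> .   bit 3 = 0  t=0,i=2
  .#. -> #   bit 2 = 1  t=0,i=9
  ..# -> #   bit 1 = 1  t=0,i=1
  ... -> #   bit 0 = 1  t=0,i=5
  bits 01110111 = 119

119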